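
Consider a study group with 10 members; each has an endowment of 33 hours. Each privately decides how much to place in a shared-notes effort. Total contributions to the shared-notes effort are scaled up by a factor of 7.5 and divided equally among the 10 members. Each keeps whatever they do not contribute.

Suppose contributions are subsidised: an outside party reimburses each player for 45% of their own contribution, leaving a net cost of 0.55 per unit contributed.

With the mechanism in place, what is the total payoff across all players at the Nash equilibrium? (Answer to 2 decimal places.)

Under the mechanism each unit contributed yields (7.5/10) / 0.55 = 1.3636 back to its contributor per unit of net cost, which exceeds 1, making full contribution the dominant choice for everyone.
At the Nash equilibrium everyone contributes 33. Group total payoff = 10 × (33 × 0.45 + 7.5 × 33) = 2623.50.

2623.50 hours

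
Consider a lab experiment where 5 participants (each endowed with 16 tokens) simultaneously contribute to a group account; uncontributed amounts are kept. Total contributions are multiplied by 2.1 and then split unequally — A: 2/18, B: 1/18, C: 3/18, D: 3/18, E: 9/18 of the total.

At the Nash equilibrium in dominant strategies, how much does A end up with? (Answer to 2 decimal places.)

Player j's private return per contributed unit is 2.1 × (j's share). Contributing is weakly dominant for j when that share is at least 1/2.1 = 0.4762, and contributing 0 is dominant otherwise.
The only share above 0.4762 is E's 9/18, contributing 16; the remaining 4 contribute 0. Total contributed: 16.
A keeps 16 and receives 2.1 × 16 × 2/18 = 3.73 from the group account, for a payoff of 19.73.

19.73 tokens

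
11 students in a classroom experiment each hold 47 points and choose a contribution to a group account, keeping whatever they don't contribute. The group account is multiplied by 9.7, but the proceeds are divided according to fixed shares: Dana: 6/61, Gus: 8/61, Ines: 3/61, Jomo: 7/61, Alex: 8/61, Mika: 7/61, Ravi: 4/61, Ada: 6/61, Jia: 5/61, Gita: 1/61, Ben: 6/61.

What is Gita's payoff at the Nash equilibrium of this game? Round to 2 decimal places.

76.90 points

For player j, contributing a unit is worthwhile iff 9.7 × (j's share) ≥ 1, i.e. iff j's share is at least 0.1031.
The shares above 0.1031 belong to Gus, Jomo, Alex and Mika, contributing 47 each; the remaining 7 contribute 0. Total contributed: 188.
Gita keeps 47 and receives 9.7 × 188 × 1/61 = 29.90 from the group account, for a payoff of 76.90.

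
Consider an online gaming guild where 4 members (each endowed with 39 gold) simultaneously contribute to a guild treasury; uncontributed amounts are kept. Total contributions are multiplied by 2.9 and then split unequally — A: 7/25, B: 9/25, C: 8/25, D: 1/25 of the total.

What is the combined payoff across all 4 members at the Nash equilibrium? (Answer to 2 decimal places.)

230.10 gold

Each unit j contributes comes back to j as 2.9 × (j's share), so j prefers to contribute only if that share exceeds 1/2.9 = 0.3448; otherwise keeping the unit dominates.
The only share above 0.3448 is B's 9/25, contributing 39; the remaining 3 contribute 0. Total contributed: 39.
The guild treasury pays out 2.9 × 39 = 113.10 in total (split across the unequal shares, but the aggregate is all that matters for the group sum).
The 3 free-riders keep 39 each, adding 117. Group total = 117 + 113.10 = 230.10.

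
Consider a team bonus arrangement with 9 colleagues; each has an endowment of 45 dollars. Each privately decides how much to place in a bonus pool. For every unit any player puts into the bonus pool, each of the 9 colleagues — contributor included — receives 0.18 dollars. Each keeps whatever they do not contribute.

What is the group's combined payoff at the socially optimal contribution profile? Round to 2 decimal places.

656.10 dollars

Each contributed unit returns 1.620 to the group as a whole (0.18 to each of 9 players), which exceeds 1, so the social optimum is full contribution: group total = 1.620 × 405 = 656.10.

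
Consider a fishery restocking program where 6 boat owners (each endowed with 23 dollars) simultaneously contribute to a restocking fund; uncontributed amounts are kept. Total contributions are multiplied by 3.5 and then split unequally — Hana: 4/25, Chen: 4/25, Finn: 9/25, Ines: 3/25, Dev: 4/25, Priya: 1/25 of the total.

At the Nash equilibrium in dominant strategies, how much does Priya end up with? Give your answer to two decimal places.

Player j's private return per contributed unit is 3.5 × (j's share). Contributing is weakly dominant for j when that share is at least 1/3.5 = 0.2857, and contributing 0 is dominant otherwise.
The only share above 0.2857 is Finn's 9/25, contributing 23; the remaining 5 contribute 0. Total contributed: 23.
Priya keeps 23 and receives 3.5 × 23 × 1/25 = 3.22 from the restocking fund, for a payoff of 26.22.

26.22 dollars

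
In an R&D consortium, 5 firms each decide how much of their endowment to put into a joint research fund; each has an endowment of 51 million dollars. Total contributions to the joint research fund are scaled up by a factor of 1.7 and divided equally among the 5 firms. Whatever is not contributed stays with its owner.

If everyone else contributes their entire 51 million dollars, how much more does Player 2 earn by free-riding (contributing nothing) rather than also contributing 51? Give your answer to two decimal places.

33.66 million dollars

Switching from a contribution of 51 to 0 lets Player 2 keep an extra 51 million dollars, but lowers the joint research fund by 51, which costs Player 2 their own share of that drop: 1.7/5 × 51 = 17.34.
Net gain = 51 − 17.34 = 33.66. The private return per contributed unit (0.3400) is below 1, so free-riding is indeed the best response regardless of what the others do.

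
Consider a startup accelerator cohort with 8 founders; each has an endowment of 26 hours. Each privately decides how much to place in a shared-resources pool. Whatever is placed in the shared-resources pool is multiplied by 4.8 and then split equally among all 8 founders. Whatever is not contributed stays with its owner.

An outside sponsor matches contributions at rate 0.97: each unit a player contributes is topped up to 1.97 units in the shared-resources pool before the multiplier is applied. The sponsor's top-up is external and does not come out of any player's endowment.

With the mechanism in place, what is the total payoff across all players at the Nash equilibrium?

1966.85 hours

The effective private return per unit is now 4.8 × 1.97 / 8 = 1.1820 > 1, so every player's dominant strategy flips to full contribution.
At the Nash equilibrium everyone contributes 26. Group total payoff = 4.8 × 1.97 × 208 = 1966.85.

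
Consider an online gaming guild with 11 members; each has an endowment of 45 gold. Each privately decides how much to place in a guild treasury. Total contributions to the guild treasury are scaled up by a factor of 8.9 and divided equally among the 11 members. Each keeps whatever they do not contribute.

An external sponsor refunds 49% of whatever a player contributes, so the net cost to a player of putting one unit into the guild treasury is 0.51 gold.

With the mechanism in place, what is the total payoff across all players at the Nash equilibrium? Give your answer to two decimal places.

4648.05 gold

With the mechanism, a contributed unit returns (8.9/11) / 0.51 = 1.5865 per unit of net cost to the contributor — now above 1 — so contributing fully is weakly dominant for every player.
So the Nash equilibrium is full contribution by all 11; the group earns 11 × (45 × 0.49 + 8.9 × 45) = 4648.05.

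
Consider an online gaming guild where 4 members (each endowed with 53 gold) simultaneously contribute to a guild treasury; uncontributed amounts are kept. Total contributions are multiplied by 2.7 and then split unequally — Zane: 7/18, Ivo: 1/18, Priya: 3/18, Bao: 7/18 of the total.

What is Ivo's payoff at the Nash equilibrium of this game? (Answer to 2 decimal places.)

68.90 gold

Player j's private return per contributed unit is 2.7 × (j's share). Contributing is weakly dominant for j when that share is at least 1/2.7 = 0.3704, and contributing 0 is dominant otherwise.
Zane and Bao clear that bar, contributing 53 each; the remaining 2 contribute 0. Total contributed: 106.
Ivo keeps 53 and receives 2.7 × 106 × 1/18 = 15.90 from the guild treasury, for a payoff of 68.90.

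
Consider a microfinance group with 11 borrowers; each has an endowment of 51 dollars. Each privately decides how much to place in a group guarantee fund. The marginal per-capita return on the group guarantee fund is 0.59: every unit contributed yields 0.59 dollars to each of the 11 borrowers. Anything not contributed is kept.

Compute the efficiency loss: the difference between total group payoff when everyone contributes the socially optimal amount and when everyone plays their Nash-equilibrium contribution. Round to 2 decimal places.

The private return per contributed unit is 0.59 < 1, so contributing 0 is dominant for every player. At the Nash equilibrium everyone keeps their 51, and the group total is 11 × 51 = 561.
Each contributed unit returns 6.490 to the group as a whole (0.59 to each of 11 players), which exceeds 1, so the social optimum is full contribution: group total = 6.490 × 561 = 3640.89.
Efficiency loss = 3640.89 − 561 = 3079.89.

3079.89 dollars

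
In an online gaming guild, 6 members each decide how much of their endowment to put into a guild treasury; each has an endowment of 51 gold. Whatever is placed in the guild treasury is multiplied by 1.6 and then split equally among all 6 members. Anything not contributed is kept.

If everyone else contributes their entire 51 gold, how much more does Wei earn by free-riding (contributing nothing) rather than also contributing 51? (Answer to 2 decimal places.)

Switching from a contribution of 51 to 0 lets Wei keep an extra 51 gold, but lowers the guild treasury by 51, which costs Wei their own share of that drop: 1.6/6 × 51 = 13.60.
Net gain = 51 − 13.60 = 37.40. The private return per contributed unit (0.2667) is below 1, so free-riding is indeed the best response regardless of what the others do.

37.40 gold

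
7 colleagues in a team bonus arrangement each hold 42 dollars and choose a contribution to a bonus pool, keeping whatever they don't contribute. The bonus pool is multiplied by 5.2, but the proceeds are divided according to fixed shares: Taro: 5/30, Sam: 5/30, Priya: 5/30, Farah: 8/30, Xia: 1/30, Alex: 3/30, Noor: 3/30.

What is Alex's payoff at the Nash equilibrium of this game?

63.84 dollars

Player j's private return per contributed unit is 5.2 × (j's share). Contributing is weakly dominant for j when that share is at least 1/5.2 = 0.1923, and contributing 0 is dominant otherwise.
Only Farah (8/30) clears that bar, contributing 42; the remaining 6 contribute 0. Total contributed: 42.
Alex keeps 42 and receives 5.2 × 42 × 3/30 = 21.84 from the bonus pool, for a payoff of 63.84.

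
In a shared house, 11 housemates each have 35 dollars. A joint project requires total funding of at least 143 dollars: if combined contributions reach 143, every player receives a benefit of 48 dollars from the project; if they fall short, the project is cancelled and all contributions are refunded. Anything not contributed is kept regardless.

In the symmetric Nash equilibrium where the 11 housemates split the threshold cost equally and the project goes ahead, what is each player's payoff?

70 dollars

Equal share of the threshold: 143/11 = 13.
At this profile no one gains by cutting their contribution: any cut drops the total below 143, the project is cancelled, contributions are refunded, and the deviator ends with 35, which is less than 35 − 13 + 48 = 70. Contributing more than 13 just wastes the excess. So contributing exactly 13 is a best response.
Each player's payoff: 35 − 13 + 48 = 70.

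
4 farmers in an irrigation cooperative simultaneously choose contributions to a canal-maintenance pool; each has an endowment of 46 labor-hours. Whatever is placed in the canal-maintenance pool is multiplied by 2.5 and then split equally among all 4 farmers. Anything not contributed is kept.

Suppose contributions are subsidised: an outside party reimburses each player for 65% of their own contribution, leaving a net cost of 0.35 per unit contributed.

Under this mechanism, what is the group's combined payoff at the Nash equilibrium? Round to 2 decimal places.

Under the mechanism each unit contributed yields (2.5/4) / 0.35 = 1.7857 back to its contributor per unit of net cost, which exceeds 1, making full contribution the dominant choice for everyone.
At the Nash equilibrium everyone contributes 46. Group total payoff = 4 × (46 × 0.65 + 2.5 × 46) = 579.60.

579.60 labor-hours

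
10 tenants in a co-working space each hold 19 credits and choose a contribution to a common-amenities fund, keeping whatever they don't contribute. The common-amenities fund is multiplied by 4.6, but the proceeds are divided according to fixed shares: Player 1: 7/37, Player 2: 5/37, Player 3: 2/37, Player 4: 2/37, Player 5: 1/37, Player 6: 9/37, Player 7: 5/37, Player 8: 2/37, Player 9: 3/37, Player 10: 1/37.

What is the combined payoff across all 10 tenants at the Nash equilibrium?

258.40 credits

Player j's private return per contributed unit is 4.6 × (j's share). Contributing is weakly dominant for j when that share is at least 1/4.6 = 0.2174, and contributing 0 is dominant otherwise.
Player 6 alone (share 9/37) is above the threshold, contributing 19; the remaining 9 contribute 0. Total contributed: 19.
The common-amenities fund pays out 4.6 × 19 = 87.40 in total (split across the unequal shares, but the aggregate is all that matters for the group sum).
The 9 free-riders keep 19 each, adding 171. Group total = 171 + 87.40 = 258.40.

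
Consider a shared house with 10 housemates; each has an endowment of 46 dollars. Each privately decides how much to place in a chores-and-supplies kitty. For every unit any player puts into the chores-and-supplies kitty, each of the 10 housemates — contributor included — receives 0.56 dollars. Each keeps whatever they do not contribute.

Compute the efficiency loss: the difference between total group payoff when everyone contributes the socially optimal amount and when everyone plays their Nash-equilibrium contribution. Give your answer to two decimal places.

2116.00 dollars

The private return per contributed unit is 0.56 < 1, so contributing 0 is dominant for every player. At the Nash equilibrium everyone keeps their 46, and the group total is 10 × 46 = 460.
Each contributed unit returns 5.600 to the group as a whole (0.56 to each of 10 players), which exceeds 1, so the social optimum is full contribution: group total = 5.600 × 460 = 2576.00.
Efficiency loss = 2576.00 − 460 = 2116.00.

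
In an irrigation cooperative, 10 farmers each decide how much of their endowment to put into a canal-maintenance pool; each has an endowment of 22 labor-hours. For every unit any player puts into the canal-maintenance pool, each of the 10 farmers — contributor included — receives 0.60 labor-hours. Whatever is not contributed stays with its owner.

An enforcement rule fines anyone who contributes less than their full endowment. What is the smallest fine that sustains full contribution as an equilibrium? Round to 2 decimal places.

Given the others contribute fully, the best deviation is to contribute 0 (any partial contribution still incurs the fine and gives up units whose private return 0.60 is below 1).
Deviating from 22 to 0 saves 22 labor-hours but forfeits the deviator's share of the drop in the canal-maintenance pool: 0.60 × 22 = 13.20.
So the deviation gain is 22 − 13.20 = 8.80, and the fine must be at least 8.80 labor-hours to wipe it out.

8.80 labor-hours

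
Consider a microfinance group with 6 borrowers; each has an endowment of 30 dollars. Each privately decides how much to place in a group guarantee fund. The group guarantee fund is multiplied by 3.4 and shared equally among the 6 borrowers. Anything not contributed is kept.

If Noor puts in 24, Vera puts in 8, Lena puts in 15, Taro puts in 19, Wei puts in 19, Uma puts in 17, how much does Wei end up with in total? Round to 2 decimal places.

68.80 dollars

Total contributed: 24 + 8 + 15 + 19 + 19 + 17 = 102.
Each receives 3.4 × 102 / 6 = 57.80 from the group guarantee fund.
Wei keeps 30 − 19 = 11, so Wei's payoff is 11 + 57.80 = 68.80.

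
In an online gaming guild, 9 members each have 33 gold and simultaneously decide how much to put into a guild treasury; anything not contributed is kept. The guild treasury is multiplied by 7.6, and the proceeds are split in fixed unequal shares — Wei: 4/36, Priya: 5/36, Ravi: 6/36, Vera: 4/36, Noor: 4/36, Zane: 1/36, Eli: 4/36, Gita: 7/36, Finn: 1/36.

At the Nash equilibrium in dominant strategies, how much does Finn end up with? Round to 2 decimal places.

53.90 gold

Each unit j contributes comes back to j as 7.6 × (j's share), so j prefers to contribute only if that share exceeds 1/7.6 = 0.1316; otherwise keeping the unit dominates.
The shares above 0.1316 belong to Priya, Ravi and Gita, contributing 33 each; the remaining 6 contribute 0. Total contributed: 99.
Finn keeps 33 and receives 7.6 × 99 × 1/36 = 20.90 from the guild treasury, for a payoff of 53.90.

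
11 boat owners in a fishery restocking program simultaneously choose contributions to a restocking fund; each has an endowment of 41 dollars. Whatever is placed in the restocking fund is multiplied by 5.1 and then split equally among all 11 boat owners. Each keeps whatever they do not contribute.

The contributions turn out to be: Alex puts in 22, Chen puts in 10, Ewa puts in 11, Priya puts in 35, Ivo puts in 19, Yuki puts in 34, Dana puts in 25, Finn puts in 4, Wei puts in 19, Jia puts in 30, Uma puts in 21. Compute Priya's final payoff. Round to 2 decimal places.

112.64 dollars

Total contributed: 22 + 10 + 11 + 35 + 19 + 34 + 25 + 4 + 19 + 30 + 21 = 230.
Each receives 5.1 × 230 / 11 = 106.64 from the restocking fund.
Priya keeps 41 − 35 = 6, so Priya's payoff is 6 + 106.64 = 112.64.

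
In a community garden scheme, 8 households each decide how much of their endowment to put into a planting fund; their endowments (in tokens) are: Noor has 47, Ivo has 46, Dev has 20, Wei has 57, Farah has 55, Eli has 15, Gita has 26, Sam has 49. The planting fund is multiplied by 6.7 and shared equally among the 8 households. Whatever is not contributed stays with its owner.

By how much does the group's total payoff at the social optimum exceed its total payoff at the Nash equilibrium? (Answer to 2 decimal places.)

1795.50 tokens

The private return per contributed unit is 6.7/8 = 0.8375 < 1 for every player regardless of endowment, so the Nash equilibrium is zero contribution and the group total is Σ E_j = 47 + 46 + 20 + 57 + 55 + 15 + 26 + 49 = 315.
Each contributed unit returns 6.700 to the group, so the social optimum is full contribution by everyone: group total = 6.700 × 315 = 2110.50.
Efficiency loss = (6.700 − 1) × 315 = 1795.50.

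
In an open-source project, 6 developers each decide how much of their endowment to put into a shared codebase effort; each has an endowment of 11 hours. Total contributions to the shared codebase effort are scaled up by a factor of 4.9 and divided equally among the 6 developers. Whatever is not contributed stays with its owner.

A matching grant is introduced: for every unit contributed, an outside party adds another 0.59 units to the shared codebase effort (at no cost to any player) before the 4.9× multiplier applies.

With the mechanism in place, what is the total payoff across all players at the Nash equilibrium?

Under the mechanism each unit contributed yields 4.9 × 1.59 / 6 = 1.2985 back to its contributor per unit of net cost, which exceeds 1, making full contribution the dominant choice for everyone.
At the Nash equilibrium everyone contributes 11. Group total payoff = 4.9 × 1.59 × 66 = 514.21.

514.21 hours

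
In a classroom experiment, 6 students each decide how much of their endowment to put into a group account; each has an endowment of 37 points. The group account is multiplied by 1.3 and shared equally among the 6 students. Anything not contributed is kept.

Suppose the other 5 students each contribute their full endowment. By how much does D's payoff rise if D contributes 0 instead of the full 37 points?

28.98 points

Switching from a contribution of 37 to 0 lets D keep an extra 37 points, but lowers the group account by 37, which costs D their own share of that drop: 1.3/6 × 37 = 8.02.
Net gain = 37 − 8.02 = 28.98. The private return per contributed unit (0.2167) is below 1, so free-riding is indeed the best response regardless of what the others do.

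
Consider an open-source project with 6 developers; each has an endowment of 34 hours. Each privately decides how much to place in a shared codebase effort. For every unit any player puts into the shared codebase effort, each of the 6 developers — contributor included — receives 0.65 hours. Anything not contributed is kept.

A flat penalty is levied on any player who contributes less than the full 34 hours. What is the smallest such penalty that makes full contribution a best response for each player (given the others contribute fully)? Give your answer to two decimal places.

11.90 hours

Given the others contribute fully, the best deviation is to contribute 0 (any partial contribution still incurs the fine and gives up units whose private return 0.65 is below 1).
Deviating from 34 to 0 saves 34 hours but forfeits the deviator's share of the drop in the shared codebase effort: 0.65 × 34 = 22.10.
So the deviation gain is 34 − 22.10 = 11.90, and the fine must be at least 11.90 hours to wipe it out.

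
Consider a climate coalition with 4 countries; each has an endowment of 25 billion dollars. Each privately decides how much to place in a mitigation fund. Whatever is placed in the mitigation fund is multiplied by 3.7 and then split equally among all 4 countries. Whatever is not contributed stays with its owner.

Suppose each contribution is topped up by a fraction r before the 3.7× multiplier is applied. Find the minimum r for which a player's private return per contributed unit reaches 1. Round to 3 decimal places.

With matching at rate r, one contributed unit becomes (1 + r) in the mitigation fund and returns 3.7 × (1 + r) / 4 to the contributor.
Setting this equal to 1: 1 + r = 4/3.7 = 1.0811.
So the minimum matching rate is r = 1.0811 − 1 = 0.081.

0.081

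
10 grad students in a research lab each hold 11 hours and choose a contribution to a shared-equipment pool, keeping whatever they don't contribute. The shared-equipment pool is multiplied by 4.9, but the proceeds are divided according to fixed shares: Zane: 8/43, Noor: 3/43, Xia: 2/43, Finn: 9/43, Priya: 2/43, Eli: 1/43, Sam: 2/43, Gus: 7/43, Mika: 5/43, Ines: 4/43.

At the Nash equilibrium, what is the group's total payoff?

152.90 hours

A player with share s gets back 4.9·s per unit contributed, so full contribution is dominant for anyone with s > 1/4.9 = 0.2041 and zero contribution is dominant for anyone below.
The only share above 0.2041 is Finn's 9/43, contributing 11; the remaining 9 contribute 0. Total contributed: 11.
The shared-equipment pool pays out 4.9 × 11 = 53.90 in total (split across the unequal shares, but the aggregate is all that matters for the group sum).
The 9 free-riders keep 11 each, adding 99. Group total = 99 + 53.90 = 152.90.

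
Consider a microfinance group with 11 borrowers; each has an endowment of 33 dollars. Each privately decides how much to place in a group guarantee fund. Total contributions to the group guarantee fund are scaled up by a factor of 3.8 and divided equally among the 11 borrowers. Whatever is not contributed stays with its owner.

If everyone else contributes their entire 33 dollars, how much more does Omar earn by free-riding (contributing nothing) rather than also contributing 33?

21.60 dollars

Switching from a contribution of 33 to 0 lets Omar keep an extra 33 dollars, but lowers the group guarantee fund by 33, which costs Omar their own share of that drop: 3.8/11 × 33 = 11.40.
Net gain = 33 − 11.40 = 21.60. The private return per contributed unit (0.3455) is below 1, so free-riding is indeed the best response regardless of what the others do.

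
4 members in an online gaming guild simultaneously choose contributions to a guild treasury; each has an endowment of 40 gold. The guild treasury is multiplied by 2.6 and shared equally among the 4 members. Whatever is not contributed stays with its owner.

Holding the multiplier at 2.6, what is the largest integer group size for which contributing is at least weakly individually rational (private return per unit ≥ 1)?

2

Private return per unit is 2.6/(group size), which is ≥ 1 whenever the group size is ≤ 2.6.
The largest such integer is 2.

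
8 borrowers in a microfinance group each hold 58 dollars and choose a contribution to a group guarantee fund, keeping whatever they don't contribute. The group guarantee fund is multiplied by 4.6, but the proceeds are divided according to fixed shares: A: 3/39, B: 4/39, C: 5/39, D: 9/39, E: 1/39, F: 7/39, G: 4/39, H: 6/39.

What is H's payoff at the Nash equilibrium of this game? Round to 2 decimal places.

99.05 dollars

Each unit j contributes comes back to j as 4.6 × (j's share), so j prefers to contribute only if that share exceeds 1/4.6 = 0.2174; otherwise keeping the unit dominates.
The only share above 0.2174 is D's 9/39, contributing 58; the remaining 7 contribute 0. Total contributed: 58.
H keeps 58 and receives 4.6 × 58 × 6/39 = 41.05 from the group guarantee fund, for a payoff of 99.05.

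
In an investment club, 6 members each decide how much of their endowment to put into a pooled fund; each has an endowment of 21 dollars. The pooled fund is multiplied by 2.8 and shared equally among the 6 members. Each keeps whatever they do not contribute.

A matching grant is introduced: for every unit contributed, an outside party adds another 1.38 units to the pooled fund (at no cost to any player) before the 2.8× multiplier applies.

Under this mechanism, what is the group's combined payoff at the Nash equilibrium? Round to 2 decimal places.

839.66 dollars

The effective private return per unit is now 2.8 × 2.38 / 6 = 1.1107 > 1, so every player's dominant strategy flips to full contribution.
At the Nash equilibrium everyone contributes 21. Group total payoff = 2.8 × 2.38 × 126 = 839.66.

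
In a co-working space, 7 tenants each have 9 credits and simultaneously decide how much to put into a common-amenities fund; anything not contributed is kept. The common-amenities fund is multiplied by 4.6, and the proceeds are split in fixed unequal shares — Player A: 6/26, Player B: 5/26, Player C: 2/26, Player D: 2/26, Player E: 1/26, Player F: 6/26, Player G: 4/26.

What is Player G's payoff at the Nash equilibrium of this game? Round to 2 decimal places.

21.74 credits

Each unit j contributes comes back to j as 4.6 × (j's share), so j prefers to contribute only if that share exceeds 1/4.6 = 0.2174; otherwise keeping the unit dominates.
Player A and Player F are above the threshold, contributing 9 each; the remaining 5 contribute 0. Total contributed: 18.
Player G keeps 9 and receives 4.6 × 18 × 4/26 = 12.74 from the common-amenities fund, for a payoff of 21.74.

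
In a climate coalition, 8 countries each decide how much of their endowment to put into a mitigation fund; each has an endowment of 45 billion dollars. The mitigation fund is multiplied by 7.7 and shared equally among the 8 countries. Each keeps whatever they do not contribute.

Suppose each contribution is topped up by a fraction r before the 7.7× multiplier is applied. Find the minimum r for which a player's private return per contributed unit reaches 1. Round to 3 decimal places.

0.039

With matching at rate r, one contributed unit becomes (1 + r) in the mitigation fund and returns 7.7 × (1 + r) / 8 to the contributor.
Setting this equal to 1: 1 + r = 8/7.7 = 1.0390.
So the minimum matching rate is r = 1.0390 − 1 = 0.039.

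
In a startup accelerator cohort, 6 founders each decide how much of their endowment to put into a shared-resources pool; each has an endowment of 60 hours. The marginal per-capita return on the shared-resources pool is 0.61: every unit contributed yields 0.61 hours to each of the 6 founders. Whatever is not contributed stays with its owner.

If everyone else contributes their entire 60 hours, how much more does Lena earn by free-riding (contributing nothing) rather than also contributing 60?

Switching from a contribution of 60 to 0 lets Lena keep an extra 60 hours, but lowers the shared-resources pool by 60, which costs Lena their own share of that drop: 0.61 × 60 = 36.60.
Net gain = 60 − 36.60 = 23.40. The private return per contributed unit (0.61) is below 1, so free-riding is indeed the best response regardless of what the others do.

23.40 hours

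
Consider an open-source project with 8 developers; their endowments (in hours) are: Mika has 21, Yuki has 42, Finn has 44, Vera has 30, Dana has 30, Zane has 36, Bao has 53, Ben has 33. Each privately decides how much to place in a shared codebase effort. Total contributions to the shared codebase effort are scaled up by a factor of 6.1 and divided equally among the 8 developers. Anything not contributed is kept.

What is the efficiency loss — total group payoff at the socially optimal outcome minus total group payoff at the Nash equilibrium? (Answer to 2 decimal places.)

The private return per contributed unit is 6.1/8 = 0.7625 < 1 for every player regardless of endowment, so the Nash equilibrium is zero contribution and the group total is Σ E_j = 21 + 42 + 44 + 30 + 30 + 36 + 53 + 33 = 289.
Each contributed unit returns 6.100 to the group, so the social optimum is full contribution by everyone: group total = 6.100 × 289 = 1762.90.
Efficiency loss = (6.100 − 1) × 289 = 1473.90.

1473.90 hours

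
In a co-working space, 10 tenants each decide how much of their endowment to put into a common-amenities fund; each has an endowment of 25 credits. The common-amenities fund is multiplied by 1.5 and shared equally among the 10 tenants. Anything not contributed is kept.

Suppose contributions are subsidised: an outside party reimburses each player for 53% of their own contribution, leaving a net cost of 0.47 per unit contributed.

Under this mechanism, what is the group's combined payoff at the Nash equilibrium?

With the mechanism, a contributed unit returns (1.5/10) / 0.47 = 0.3191 per unit of net cost — still below 1 — so contributing 0 remains dominant for every player.
At the Nash equilibrium no one contributes; group total payoff = 10 × 25 = 250.

250.00 credits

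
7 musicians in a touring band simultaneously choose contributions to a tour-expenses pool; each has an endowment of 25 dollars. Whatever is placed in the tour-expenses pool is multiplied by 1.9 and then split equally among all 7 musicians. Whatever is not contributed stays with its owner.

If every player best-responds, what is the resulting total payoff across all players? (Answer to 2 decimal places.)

Each contributed unit returns 1.9/7 = 0.2714 to its contributor — below 1 — so contributing 0 is dominant for every player. At the Nash equilibrium everyone keeps their 25, and the group total is 7 × 25 = 175.

175.00 dollars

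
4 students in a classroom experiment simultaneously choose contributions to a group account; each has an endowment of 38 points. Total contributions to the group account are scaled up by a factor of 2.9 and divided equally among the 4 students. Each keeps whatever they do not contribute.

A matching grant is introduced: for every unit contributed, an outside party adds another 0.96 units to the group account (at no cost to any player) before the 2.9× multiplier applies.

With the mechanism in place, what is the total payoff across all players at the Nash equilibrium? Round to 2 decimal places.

The effective private return per unit is now 2.9 × 1.96 / 4 = 1.4210 > 1, so every player's dominant strategy flips to full contribution.
At the Nash equilibrium everyone contributes 38. Group total payoff = 2.9 × 1.96 × 152 = 863.97.

863.97 points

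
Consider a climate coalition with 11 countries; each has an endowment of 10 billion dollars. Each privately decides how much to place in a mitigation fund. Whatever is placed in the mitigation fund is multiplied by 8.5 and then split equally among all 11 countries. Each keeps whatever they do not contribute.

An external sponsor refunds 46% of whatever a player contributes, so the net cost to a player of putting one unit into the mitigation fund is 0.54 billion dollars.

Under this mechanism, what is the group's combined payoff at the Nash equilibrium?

The effective private return per unit is now (8.5/11) / 0.54 = 1.4310 > 1, so every player's dominant strategy flips to full contribution.
So the Nash equilibrium is full contribution by all 11; the group earns 11 × (10 × 0.46 + 8.5 × 10) = 985.60.

985.60 billion dollars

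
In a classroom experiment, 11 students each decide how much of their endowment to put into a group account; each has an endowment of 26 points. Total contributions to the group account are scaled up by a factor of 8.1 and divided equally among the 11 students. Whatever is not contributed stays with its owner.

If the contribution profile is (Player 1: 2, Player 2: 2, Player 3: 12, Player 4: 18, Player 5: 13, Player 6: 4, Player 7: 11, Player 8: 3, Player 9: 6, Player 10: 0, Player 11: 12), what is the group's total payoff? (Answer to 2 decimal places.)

875.30 points

Total contributed: 2 + 2 + 12 + 18 + 13 + 4 + 11 + 3 + 6 + 0 + 12 = 83; total kept: 11 × 26 − 83 = 203.
The group account pays out 8.1 × 83 = 672.30 in aggregate.
Group total = 203 + 672.30 = 875.30.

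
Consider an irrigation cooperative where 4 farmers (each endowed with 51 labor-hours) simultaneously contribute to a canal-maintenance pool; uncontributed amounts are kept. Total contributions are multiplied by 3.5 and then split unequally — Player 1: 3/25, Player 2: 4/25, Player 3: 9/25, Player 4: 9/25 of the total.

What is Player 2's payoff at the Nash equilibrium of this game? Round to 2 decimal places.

108.12 labor-hours

Player j's private return per contributed unit is 3.5 × (j's share). Contributing is weakly dominant for j when that share is at least 1/3.5 = 0.2857, and contributing 0 is dominant otherwise.
Player 3 and Player 4 are above the threshold, contributing 51 each; the remaining 2 contribute 0. Total contributed: 102.
Player 2 keeps 51 and receives 3.5 × 102 × 4/25 = 57.12 from the canal-maintenance pool, for a payoff of 108.12.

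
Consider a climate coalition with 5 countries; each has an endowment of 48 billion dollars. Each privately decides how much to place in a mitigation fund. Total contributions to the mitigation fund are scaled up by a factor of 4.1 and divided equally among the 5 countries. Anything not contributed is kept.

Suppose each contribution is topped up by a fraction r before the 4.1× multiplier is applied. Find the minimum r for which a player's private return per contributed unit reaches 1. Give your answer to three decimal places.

0.220

With matching at rate r, one contributed unit becomes (1 + r) in the mitigation fund and returns 4.1 × (1 + r) / 5 to the contributor.
Setting this equal to 1: 1 + r = 5/4.1 = 1.2195.
So the minimum matching rate is r = 1.2195 − 1 = 0.220.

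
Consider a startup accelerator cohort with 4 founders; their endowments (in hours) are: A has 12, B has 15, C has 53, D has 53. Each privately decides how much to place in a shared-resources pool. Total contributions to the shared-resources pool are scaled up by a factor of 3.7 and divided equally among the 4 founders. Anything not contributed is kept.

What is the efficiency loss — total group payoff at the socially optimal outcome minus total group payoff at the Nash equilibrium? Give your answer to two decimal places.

359.10 hours

The private return per contributed unit is 3.7/4 = 0.9250 < 1 for every player regardless of endowment, so the Nash equilibrium is zero contribution and the group total is Σ E_j = 12 + 15 + 53 + 53 = 133.
Each contributed unit returns 3.700 to the group, so the social optimum is full contribution by everyone: group total = 3.700 × 133 = 492.10.
Efficiency loss = (3.700 − 1) × 133 = 359.10.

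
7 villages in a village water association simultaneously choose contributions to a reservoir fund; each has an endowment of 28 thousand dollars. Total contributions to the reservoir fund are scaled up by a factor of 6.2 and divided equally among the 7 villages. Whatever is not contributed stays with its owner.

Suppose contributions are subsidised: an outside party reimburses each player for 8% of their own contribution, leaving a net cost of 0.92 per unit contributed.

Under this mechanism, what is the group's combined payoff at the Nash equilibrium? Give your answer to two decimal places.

196.00 thousand dollars

With the mechanism, a contributed unit returns (6.2/7) / 0.92 = 0.9627 per unit of net cost — still below 1 — so contributing 0 remains dominant for every player.
Everyone keeps their endowment and the group total is 7 × 28 = 196.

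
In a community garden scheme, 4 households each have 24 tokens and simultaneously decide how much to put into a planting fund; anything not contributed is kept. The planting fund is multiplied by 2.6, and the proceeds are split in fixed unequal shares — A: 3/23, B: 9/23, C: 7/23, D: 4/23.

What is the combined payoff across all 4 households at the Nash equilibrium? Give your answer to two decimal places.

A player with share s gets back 2.6·s per unit contributed, so full contribution is dominant for anyone with s > 1/2.6 = 0.3846 and zero contribution is dominant for anyone below.
B alone (share 9/23) is above the threshold, contributing 24; the remaining 3 contribute 0. Total contributed: 24.
The planting fund pays out 2.6 × 24 = 62.40 in total (split across the unequal shares, but the aggregate is all that matters for the group sum).
The 3 free-riders keep 24 each, adding 72. Group total = 72 + 62.40 = 134.40.

134.40 tokens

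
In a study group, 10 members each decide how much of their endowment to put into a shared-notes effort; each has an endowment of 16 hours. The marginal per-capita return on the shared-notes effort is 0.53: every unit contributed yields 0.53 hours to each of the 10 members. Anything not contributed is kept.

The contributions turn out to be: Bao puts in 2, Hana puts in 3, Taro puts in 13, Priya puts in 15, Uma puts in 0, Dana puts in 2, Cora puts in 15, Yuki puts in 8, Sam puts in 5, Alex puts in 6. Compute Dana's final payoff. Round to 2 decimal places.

Total contributed: 2 + 3 + 13 + 15 + 0 + 2 + 15 + 8 + 5 + 6 = 69.
Each receives 0.53 × 69 = 36.57 from the shared-notes effort.
Dana keeps 16 − 2 = 14, so Dana's payoff is 14 + 36.57 = 50.57.

50.57 hours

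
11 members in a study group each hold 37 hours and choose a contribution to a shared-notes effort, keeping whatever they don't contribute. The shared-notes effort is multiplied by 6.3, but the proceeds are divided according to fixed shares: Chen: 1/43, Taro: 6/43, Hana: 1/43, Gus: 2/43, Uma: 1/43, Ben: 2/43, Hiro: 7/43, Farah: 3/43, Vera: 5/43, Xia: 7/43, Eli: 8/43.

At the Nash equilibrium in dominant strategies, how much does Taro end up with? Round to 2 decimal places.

134.58 hours

Player j's private return per contributed unit is 6.3 × (j's share). Contributing is weakly dominant for j when that share is at least 1/6.3 = 0.1587, and contributing 0 is dominant otherwise.
Hiro, Xia and Eli clear that bar, contributing 37 each; the remaining 8 contribute 0. Total contributed: 111.
Taro keeps 37 and receives 6.3 × 111 × 6/43 = 97.58 from the shared-notes effort, for a payoff of 134.58.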